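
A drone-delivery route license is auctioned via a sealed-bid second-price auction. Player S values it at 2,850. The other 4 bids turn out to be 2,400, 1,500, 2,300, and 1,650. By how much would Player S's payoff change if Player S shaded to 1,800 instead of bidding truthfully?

The highest competing bid is 2,400.
Bidding truthfully at 2,850: Player S has the top bid, wins, and pays the second-highest bid 2,400. Payoff = 2,850 − 2,400 = 450.
Bidding 1,800: the top bid is 2,400 (a rival), so Player S loses. Payoff = 0.
Change = 0 − 450 = -450.
Deviating from a truthful bid can only lose payoff in a second-price auction — never gain.

-450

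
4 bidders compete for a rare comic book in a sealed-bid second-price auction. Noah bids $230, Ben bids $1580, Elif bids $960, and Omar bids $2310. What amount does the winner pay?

The winner pays $1580.

Sorted high to low: Omar $2310 > Ben $1580 > Elif $960 > Noah $230.
Omar has the highest bid, so Omar wins.
The second-highest bid is $1580, so that is what Omar pays.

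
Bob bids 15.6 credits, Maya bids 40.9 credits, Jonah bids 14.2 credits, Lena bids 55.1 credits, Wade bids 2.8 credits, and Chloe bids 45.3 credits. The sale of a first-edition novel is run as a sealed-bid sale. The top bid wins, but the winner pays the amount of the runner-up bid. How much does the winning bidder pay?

Sorted high to low: Lena 55.1 credits, then Chloe 45.3 credits, then Maya 40.9 credits, then Bob 15.6 credits, then Jonah 14.2 credits, then Wade 2.8 credits.
Lena has the highest bid, so Lena wins.
The second-highest bid is 45.3 credits, so that is what Lena pays.

The winner pays 45.3 credits.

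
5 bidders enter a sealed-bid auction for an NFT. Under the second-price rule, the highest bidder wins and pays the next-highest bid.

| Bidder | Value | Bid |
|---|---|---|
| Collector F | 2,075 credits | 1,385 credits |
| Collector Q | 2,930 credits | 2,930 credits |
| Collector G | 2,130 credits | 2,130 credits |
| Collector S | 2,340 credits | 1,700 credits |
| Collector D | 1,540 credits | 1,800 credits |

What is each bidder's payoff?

Ordered from highest: Collector Q 2,930 credits > Collector G 2,130 credits > Collector D 1,800 credits > Collector S 1,700 credits > Collector F 1,385 credits.
Collector Q has the top bid and wins; the price is the second-highest bid, 2,130 credits.
Collector Q's payoff = 2,930 credits − 2,130 credits = 800 credits. All other bidders lose, so their payoff is 0.

Payoffs: Collector F 0 credits, Collector Q 800 credits, Collector G 0 credits, Collector S 0 credits, Collector D 0 credits.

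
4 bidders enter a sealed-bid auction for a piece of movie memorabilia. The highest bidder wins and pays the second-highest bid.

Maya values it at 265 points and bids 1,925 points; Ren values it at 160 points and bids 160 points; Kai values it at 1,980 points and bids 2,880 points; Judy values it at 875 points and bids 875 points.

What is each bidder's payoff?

Ranking the bids: Kai 2,880 points; Maya 1,925 points; Judy 875 points; Ren 160 points.
Kai has the top bid and wins; the price is the second-highest bid, 1,925 points.
Kai's payoff = 1,980 points − 1,925 points = 55 points. All other bidders lose, so their payoff is 0.

Payoffs: Maya 0 points, Ren 0 points, Kai 55 points, Judy 0 points.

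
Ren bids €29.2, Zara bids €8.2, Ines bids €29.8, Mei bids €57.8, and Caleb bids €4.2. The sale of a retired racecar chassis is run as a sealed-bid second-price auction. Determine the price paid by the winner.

The winner pays €29.8.

Bids in descending order: Mei €57.8, then Ines €29.8, then Ren €29.2, then Zara €8.2, then Caleb €4.2.
Mei has the highest bid, so Mei wins.
The second-highest bid is €29.8, so that is what Mei pays.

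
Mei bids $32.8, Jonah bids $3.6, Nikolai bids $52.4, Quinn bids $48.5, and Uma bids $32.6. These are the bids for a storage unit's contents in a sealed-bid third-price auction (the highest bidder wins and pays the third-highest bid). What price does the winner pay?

$32.8

Ordered from highest: Nikolai $52.4; Quinn $48.5; Mei $32.8; Uma $32.6; Jonah $3.6.
Nikolai is the highest bidder, so Nikolai wins.
Under the third-price rule, the price is the third-highest bid: $32.8.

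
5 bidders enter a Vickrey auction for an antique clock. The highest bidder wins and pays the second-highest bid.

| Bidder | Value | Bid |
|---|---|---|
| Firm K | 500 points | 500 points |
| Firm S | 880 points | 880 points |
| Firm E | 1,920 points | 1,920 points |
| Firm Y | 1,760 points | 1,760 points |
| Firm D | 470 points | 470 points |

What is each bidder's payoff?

Bids in descending order: Firm E 1,920 points, then Firm Y 1,760 points, then Firm S 880 points, then Firm K 500 points, then Firm D 470 points.
Firm E has the top bid and wins; the price is the second-highest bid, 1,760 points.
Firm E's payoff = 1,920 points − 1,760 points = 160 points. All other bidders lose, so their payoff is 0.

Firm K 0 points, Firm S 0 points, Firm E 160 points, Firm Y 0 points, Firm D 0 points.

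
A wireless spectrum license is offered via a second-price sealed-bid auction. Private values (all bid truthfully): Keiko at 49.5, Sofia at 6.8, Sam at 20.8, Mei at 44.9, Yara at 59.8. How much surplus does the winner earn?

Bids in descending order: Yara 59.8; Keiko 49.5; Mei 44.9; Sam 20.8; Sofia 6.8.
Yara wins with the top bid and pays the second-highest, 49.5.
Surplus = 59.8 − 49.5 = 10.3.

10.3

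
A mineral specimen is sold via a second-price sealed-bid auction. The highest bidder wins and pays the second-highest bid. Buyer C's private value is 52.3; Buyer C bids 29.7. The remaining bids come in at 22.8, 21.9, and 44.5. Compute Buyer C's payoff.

Payoff = 0.0.

Highest competing bid: 44.5.
Buyer C's bid 29.7 is not the highest, so Buyer C loses, pays nothing, and earns zero payoff.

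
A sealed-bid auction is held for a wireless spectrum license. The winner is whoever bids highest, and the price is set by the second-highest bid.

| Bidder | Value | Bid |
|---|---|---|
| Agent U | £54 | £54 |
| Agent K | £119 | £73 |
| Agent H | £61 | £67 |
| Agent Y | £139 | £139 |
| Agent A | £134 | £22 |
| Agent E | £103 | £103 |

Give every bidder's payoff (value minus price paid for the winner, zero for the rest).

Bids in descending order: Agent Y £139; Agent E £103; Agent K £73; Agent H £67; Agent U £54; Agent A £22.
Agent Y has the top bid and wins; the price is the second-highest bid, £103.
Agent Y's payoff = £139 − £103 = £36. All other bidders lose, so their payoff is 0.

Agent U £0, Agent K £0, Agent H £0, Agent Y £36, Agent A £0, Agent E £0.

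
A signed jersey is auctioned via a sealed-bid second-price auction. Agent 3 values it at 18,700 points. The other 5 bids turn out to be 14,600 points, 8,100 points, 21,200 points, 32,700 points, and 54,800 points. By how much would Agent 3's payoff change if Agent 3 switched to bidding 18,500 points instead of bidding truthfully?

Payoff change: 0 points.

The highest competing bid is 54,800 points.
Bidding truthfully at 18,700 points: the top bid is 54,800 points (a rival), so Agent 3 loses. Payoff = 0 points.
Bidding 18,500 points: the top bid is 54,800 points (a rival), so Agent 3 loses. Payoff = 0 points.
Change = 0 points − 0 points = 0 points.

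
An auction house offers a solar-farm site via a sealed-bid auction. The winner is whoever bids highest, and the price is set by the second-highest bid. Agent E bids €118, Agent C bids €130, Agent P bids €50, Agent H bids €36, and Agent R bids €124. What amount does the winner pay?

Ranking the bids: Agent C €130; Agent R €124; Agent E €118; Agent P €50; Agent H €36.
Agent C has the highest bid, so Agent C wins.
The second-highest bid is €124, so that is what Agent C pays.

Price paid: €124.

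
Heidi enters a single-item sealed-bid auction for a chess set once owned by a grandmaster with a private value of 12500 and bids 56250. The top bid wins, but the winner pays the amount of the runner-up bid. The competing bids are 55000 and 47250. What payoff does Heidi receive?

Highest competing bid: 55000.
Heidi's bid 56250 is the highest overall, so Heidi wins and pays the second-highest bid, 55000.
Payoff = value − price = 12500 − 55000 = -42500.
Overbidding won the item at a price above value — truthful bidding would have avoided this loss.

Heidi's payoff: -42500.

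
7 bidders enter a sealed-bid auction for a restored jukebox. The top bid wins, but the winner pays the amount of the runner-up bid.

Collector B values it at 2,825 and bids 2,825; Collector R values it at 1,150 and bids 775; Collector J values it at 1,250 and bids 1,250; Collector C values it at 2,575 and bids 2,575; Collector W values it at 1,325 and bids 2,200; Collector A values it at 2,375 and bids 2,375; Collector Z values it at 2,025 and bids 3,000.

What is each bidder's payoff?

Ordered from highest: Collector Z 3,000, then Collector B 2,825, then Collector C 2,575, then Collector A 2,375, then Collector W 2,200, then Collector J 1,250, then Collector R 775.
Collector Z has the top bid and wins; the price is the second-highest bid, 2,825.
Collector Z's payoff = 2,025 − 2,825 = -800. All other bidders lose, so their payoff is 0.

Collector B 0, Collector R 0, Collector J 0, Collector C 0, Collector W 0, Collector A 0, Collector Z -800.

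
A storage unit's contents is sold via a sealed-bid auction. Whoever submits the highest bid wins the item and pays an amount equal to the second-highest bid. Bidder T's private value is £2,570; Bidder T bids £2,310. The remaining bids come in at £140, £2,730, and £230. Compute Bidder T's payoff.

Highest competing bid: £2,730.
Bidder T's bid £2,310 is not the highest, so Bidder T loses, pays nothing, and earns zero payoff.

Payoff = £0.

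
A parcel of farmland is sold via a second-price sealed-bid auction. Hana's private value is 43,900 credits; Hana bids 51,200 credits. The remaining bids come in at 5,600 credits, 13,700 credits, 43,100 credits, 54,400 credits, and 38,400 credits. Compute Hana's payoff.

Highest competing bid: 54,400 credits.
Hana's bid 51,200 credits is not the highest, so Hana loses, pays nothing, and earns zero payoff.

Payoff = 0 credits.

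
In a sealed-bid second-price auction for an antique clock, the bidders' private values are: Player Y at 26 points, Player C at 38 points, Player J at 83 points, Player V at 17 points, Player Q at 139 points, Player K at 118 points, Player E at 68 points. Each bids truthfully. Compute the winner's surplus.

Ranking the bids: Player Q 139 points > Player K 118 points > Player J 83 points > Player E 68 points > Player C 38 points > Player Y 26 points > Player V 17 points.
Player Q wins with the top bid and pays the second-highest, 118 points.
Surplus = 139 points − 118 points = 21 points.

Winner's surplus: 21 points.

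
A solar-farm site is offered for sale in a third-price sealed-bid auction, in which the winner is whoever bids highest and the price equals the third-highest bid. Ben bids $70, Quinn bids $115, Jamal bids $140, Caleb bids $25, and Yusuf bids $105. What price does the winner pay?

Price paid: $105.

Ranking the bids: Jamal $140, then Quinn $115, then Yusuf $105, then Ben $70, then Caleb $25.
Jamal is the highest bidder, so Jamal wins.
Under the third-price rule, the price is the third-highest bid: $105.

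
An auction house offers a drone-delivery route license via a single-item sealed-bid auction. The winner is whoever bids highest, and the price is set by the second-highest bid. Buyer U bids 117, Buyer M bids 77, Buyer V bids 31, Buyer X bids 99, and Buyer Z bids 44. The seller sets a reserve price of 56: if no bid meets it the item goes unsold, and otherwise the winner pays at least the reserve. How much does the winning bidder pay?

Sorted high to low: Buyer U 117 > Buyer X 99 > Buyer M 77 > Buyer Z 44 > Buyer V 31.
Buyer U has the highest bid, so Buyer U wins.
The second-highest bid is 99, which exceeds the reserve, so that sets the price.

Price paid: 99.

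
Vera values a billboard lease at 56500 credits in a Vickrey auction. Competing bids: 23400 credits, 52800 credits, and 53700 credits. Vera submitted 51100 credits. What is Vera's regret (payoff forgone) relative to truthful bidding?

Regret: 2800 credits.

The highest competing bid is 53700 credits.
Bidding truthfully at 56500 credits: Vera has the top bid, wins, and pays the second-highest bid 53700 credits. Payoff = 56500 credits − 53700 credits = 2800 credits.
Bidding 51100 credits: the top bid is 53700 credits (a rival), so Vera loses. Payoff = 0 credits.
Regret = truthful payoff − actual payoff = 2800 credits − 0 credits = 2800 credits.
This is the dominant-strategy logic: truthful bidding weakly beats any alternative.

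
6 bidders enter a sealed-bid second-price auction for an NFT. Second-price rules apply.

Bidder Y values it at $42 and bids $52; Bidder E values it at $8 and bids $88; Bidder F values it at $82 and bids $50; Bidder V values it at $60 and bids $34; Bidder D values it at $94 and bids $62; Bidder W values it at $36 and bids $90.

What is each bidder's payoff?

Payoffs: Bidder Y $0, Bidder E $0, Bidder F $0, Bidder V $0, Bidder D $0, Bidder W -$52.

Ordered from highest: Bidder W $90, then Bidder E $88, then Bidder D $62, then Bidder Y $52, then Bidder F $50, then Bidder V $34.
Bidder W has the top bid and wins; the price is the second-highest bid, $88.
Bidder W's payoff = $36 − $88 = -$52. All other bidders lose, so their payoff is 0.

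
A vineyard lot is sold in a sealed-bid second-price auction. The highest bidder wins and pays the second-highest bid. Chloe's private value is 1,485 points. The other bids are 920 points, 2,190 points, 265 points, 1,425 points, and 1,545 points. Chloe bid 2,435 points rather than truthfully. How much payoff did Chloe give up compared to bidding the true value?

Regret: 705 points.

The highest competing bid is 2,190 points.
Bidding truthfully at 1,485 points: the top bid is 2,190 points (a rival), so Chloe loses. Payoff = 0 points.
Bidding 2,435 points: Chloe has the top bid, wins, and pays the second-highest bid 2,190 points. Payoff = 1,485 points − 2,190 points = -705 points.
Regret = truthful payoff − actual payoff = 0 points − -705 points = 705 points.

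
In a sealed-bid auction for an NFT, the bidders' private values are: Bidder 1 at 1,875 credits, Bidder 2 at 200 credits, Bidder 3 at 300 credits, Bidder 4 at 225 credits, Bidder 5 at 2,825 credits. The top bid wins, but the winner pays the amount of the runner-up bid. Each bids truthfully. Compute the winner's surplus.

Bids in descending order: Bidder 5 2,825 credits > Bidder 1 1,875 credits > Bidder 3 300 credits > Bidder 4 225 credits > Bidder 2 200 credits.
Bidder 5 wins with the top bid and pays the second-highest, 1,875 credits.
Surplus = 2,825 credits − 1,875 credits = 950 credits.

Winner's surplus: 950 credits.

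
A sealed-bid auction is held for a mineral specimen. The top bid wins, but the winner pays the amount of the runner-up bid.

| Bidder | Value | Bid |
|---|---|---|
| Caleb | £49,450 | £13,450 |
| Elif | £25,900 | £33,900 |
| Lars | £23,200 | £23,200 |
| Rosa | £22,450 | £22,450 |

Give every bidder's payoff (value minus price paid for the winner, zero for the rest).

Bids in descending order: Elif £33,900, then Lars £23,200, then Rosa £22,450, then Caleb £13,450.
Elif has the top bid and wins; the price is the second-highest bid, £23,200.
Elif's payoff = £25,900 − £23,200 = £2,700. All other bidders lose, so their payoff is 0.

Caleb £0, Elif £2,700, Lars £0, Rosa £0.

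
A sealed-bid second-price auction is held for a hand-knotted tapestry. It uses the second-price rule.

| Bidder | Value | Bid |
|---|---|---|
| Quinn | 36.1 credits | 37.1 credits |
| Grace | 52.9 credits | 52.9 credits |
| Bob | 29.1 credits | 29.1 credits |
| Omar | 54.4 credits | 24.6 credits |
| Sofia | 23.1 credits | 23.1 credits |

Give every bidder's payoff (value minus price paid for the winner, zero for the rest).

Sorted high to low: Grace 52.9 credits, then Quinn 37.1 credits, then Bob 29.1 credits, then Omar 24.6 credits, then Sofia 23.1 credits.
Grace has the top bid and wins; the price is the second-highest bid, 37.1 credits.
Grace's payoff = 52.9 credits − 37.1 credits = 15.8 credits. All other bidders lose, so their payoff is 0.

Payoffs: Quinn 0.0 credits, Grace 15.8 credits, Bob 0.0 credits, Omar 0.0 credits, Sofia 0.0 credits.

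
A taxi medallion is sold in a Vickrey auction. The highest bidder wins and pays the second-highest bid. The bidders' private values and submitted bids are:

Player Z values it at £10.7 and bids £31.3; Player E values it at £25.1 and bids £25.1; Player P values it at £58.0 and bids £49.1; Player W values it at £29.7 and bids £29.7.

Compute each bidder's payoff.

Payoffs: Player Z £0.0, Player E £0.0, Player P £26.7, Player W £0.0.

Bids in descending order: Player P £49.1 > Player Z £31.3 > Player W £29.7 > Player E £25.1.
Player P has the top bid and wins; the price is the second-highest bid, £31.3.
Player P's payoff = £58.0 − £31.3 = £26.7. All other bidders lose, so their payoff is 0.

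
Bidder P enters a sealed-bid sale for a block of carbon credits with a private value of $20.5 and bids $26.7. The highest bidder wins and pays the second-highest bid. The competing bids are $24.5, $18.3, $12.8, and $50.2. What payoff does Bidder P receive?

Bidder P's payoff: $0.0.

Highest competing bid: $50.2.
Bidder P's bid $26.7 is not the highest, so Bidder P loses, pays nothing, and earns zero payoff.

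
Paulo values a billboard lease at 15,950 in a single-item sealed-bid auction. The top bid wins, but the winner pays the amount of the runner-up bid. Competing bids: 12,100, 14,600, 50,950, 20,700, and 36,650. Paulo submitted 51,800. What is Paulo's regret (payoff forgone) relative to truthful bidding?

Regret: 35,000.

The highest competing bid is 50,950.
Bidding truthfully at 15,950: the top bid is 50,950 (a rival), so Paulo loses. Payoff = 0.
Bidding 51,800: Paulo has the top bid, wins, and pays the second-highest bid 50,950. Payoff = 15,950 − 50,950 = -35,000.
Regret = truthful payoff − actual payoff = 0 − -35,000 = 35,000.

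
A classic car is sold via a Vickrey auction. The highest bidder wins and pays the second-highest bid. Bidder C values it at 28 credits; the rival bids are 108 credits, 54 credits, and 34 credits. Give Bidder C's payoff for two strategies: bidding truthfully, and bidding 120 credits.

(a) 0 credits  (b) -80 credits

The highest competing bid is 108 credits.
Bidding truthfully at 28 credits: the top bid is 108 credits (a rival), so Bidder C loses. Payoff = 0 credits.
Bidding 120 credits: Bidder C has the top bid, wins, and pays the second-highest bid 108 credits. Payoff = 28 credits − 108 credits = -80 credits.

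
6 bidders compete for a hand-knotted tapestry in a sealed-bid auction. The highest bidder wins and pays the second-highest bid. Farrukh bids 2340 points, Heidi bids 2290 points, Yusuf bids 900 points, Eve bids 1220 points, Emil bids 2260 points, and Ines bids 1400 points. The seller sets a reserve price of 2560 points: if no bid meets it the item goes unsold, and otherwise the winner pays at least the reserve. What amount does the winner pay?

unsold

Ordered from highest: Farrukh 2340 points; Heidi 2290 points; Emil 2260 points; Ines 1400 points; Eve 1220 points; Yusuf 900 points.
The top bid 2340 points is below the reserve 2560 points, so the item goes unsold and nothing is paid.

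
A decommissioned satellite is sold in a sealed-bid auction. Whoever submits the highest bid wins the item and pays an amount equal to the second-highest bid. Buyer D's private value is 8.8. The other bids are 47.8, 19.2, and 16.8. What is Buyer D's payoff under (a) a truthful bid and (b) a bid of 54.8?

(a) 0.0  (b) -39.0

The highest competing bid is 47.8.
Bidding truthfully at 8.8: the top bid is 47.8 (a rival), so Buyer D loses. Payoff = 0.0.
Bidding 54.8: Buyer D has the top bid, wins, and pays the second-highest bid 47.8. Payoff = 8.8 − 47.8 = -39.0.
This is the dominant-strategy logic: truthful bidding weakly beats any alternative.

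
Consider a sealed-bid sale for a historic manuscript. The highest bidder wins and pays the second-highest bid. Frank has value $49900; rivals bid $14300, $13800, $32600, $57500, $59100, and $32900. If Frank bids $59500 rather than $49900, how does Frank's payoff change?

The highest competing bid is $59100.
Bidding truthfully at $49900: the top bid is $59100 (a rival), so Frank loses. Payoff = $0.
Bidding $59500: Frank has the top bid, wins, and pays the second-highest bid $59100. Payoff = $49900 − $59100 = -$9200.
Change = -$9200 − $0 = -$9200.

Payoff change: -$9200.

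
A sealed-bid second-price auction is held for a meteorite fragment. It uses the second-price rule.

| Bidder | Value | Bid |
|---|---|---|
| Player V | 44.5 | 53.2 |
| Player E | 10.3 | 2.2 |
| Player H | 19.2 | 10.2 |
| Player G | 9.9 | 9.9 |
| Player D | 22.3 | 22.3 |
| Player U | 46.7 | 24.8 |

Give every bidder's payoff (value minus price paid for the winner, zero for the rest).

Payoffs: Player V 19.7, Player E 0.0, Player H 0.0, Player G 0.0, Player D 0.0, Player U 0.0.

Bids in descending order: Player V 53.2, then Player U 24.8, then Player D 22.3, then Player H 10.2, then Player G 9.9, then Player E 2.2.
Player V has the top bid and wins; the price is the second-highest bid, 24.8.
Player V's payoff = 44.5 − 24.8 = 19.7. All other bidders lose, so their payoff is 0.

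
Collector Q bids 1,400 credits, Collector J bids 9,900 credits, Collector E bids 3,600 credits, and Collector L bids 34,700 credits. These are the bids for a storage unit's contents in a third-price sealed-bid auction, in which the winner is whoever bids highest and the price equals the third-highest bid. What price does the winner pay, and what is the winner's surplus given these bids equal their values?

Bids in descending order: Collector L 34,700 credits, then Collector J 9,900 credits, then Collector E 3,600 credits, then Collector Q 1,400 credits.
Collector L is the highest bidder, so Collector L wins.
Under the third-price rule, the price is the third-highest bid: 3,600 credits.
Surplus = 34,700 credits − 3,600 credits = 31,100 credits.

Price 3,600 credits; surplus 31,100 credits.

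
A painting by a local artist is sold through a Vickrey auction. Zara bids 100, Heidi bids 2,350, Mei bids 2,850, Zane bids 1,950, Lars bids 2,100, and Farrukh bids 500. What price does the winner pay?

Ordered from highest: Mei 2,850; Heidi 2,350; Lars 2,100; Zane 1,950; Farrukh 500; Zara 100.
Mei has the highest bid, so Mei wins.
The second-highest bid is 2,350, so that is what Mei pays.

The winner pays 2,350.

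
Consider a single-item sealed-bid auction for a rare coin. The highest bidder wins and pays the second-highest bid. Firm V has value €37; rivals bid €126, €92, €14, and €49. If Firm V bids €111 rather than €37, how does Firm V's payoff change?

The highest competing bid is €126.
Bidding truthfully at €37: the top bid is €126 (a rival), so Firm V loses. Payoff = €0.
Bidding €111: the top bid is €126 (a rival), so Firm V loses. Payoff = €0.
Change = €0 − €0 = €0.

€0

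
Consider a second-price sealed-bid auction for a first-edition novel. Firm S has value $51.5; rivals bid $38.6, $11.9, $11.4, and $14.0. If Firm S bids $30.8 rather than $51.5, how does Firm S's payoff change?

The highest competing bid is $38.6.
Bidding truthfully at $51.5: Firm S has the top bid, wins, and pays the second-highest bid $38.6. Payoff = $51.5 − $38.6 = $12.9.
Bidding $30.8: the top bid is $38.6 (a rival), so Firm S loses. Payoff = $0.0.
Change = $0.0 − $12.9 = -$12.9.

Payoff change: -$12.9.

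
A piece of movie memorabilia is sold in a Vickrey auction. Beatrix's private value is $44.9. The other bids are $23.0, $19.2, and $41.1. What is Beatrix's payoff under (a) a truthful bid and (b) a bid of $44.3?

Truthful: $3.8; alternative: $3.8.

The highest competing bid is $41.1.
Bidding truthfully at $44.9: Beatrix has the top bid, wins, and pays the second-highest bid $41.1. Payoff = $44.9 − $41.1 = $3.8.
Bidding $44.3: Beatrix has the top bid, wins, and pays the second-highest bid $41.1. Payoff = $44.9 − $41.1 = $3.8.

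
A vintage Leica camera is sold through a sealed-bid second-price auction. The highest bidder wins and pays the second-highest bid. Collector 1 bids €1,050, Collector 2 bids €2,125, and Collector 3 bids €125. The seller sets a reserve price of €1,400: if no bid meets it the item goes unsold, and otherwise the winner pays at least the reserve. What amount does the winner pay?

Ordered from highest: Collector 2 €2,125; Collector 1 €1,050; Collector 3 €125.
Collector 2 has the highest bid, so Collector 2 wins.
The second-highest bid is €1,050, but the reserve €1,400 is higher, so the price is the reserve.

€1,400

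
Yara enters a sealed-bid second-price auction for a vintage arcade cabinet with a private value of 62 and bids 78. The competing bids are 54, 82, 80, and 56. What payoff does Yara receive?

Payoff = 0.

Highest competing bid: 82.
Yara's bid 78 is not the highest, so Yara loses, pays nothing, and earns zero payoff.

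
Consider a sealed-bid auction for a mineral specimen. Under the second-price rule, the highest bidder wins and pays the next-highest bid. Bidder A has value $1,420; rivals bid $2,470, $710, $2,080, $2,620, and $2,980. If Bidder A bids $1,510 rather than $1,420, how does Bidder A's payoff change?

Change in payoff: $0.

The highest competing bid is $2,980.
Bidding truthfully at $1,420: the top bid is $2,980 (a rival), so Bidder A loses. Payoff = $0.
Bidding $1,510: the top bid is $2,980 (a rival), so Bidder A loses. Payoff = $0.
Change = $0 − $0 = $0.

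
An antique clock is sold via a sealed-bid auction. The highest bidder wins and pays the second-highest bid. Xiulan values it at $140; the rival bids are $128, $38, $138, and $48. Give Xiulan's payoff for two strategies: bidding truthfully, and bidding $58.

The highest competing bid is $138.
Bidding truthfully at $140: Xiulan has the top bid, wins, and pays the second-highest bid $138. Payoff = $140 − $138 = $2.
Bidding $58: the top bid is $138 (a rival), so Xiulan loses. Payoff = $0.

(a) $2  (b) $0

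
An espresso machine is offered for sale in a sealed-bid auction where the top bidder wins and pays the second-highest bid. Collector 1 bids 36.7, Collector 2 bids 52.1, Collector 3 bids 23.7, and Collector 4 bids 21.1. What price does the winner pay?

The winner pays 36.7.

Ranking the bids: Collector 2 52.1, then Collector 1 36.7, then Collector 3 23.7, then Collector 4 21.1.
Collector 2 is the highest bidder, so Collector 2 wins.
Under the second-price rule, the price is the second-highest bid: 36.7.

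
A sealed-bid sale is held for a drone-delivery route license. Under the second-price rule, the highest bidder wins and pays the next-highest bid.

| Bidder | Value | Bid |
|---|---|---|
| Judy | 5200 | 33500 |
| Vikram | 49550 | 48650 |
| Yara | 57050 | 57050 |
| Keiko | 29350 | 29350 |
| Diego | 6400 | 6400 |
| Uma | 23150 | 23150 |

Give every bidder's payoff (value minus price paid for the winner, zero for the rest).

Ranking the bids: Yara 57050; Vikram 48650; Judy 33500; Keiko 29350; Uma 23150; Diego 6400.
Yara has the top bid and wins; the price is the second-highest bid, 48650.
Yara's payoff = 57050 − 48650 = 8400. All other bidders lose, so their payoff is 0.

Payoffs: Judy 0, Vikram 0, Yara 8400, Keiko 0, Diego 0, Uma 0.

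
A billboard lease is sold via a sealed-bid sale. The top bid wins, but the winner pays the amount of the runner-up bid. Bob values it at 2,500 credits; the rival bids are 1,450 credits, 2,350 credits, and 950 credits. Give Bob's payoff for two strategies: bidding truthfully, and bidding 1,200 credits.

The highest competing bid is 2,350 credits.
Bidding truthfully at 2,500 credits: Bob has the top bid, wins, and pays the second-highest bid 2,350 credits. Payoff = 2,500 credits − 2,350 credits = 150 credits.
Bidding 1,200 credits: the top bid is 2,350 credits (a rival), so Bob loses. Payoff = 0 credits.
This is the dominant-strategy logic: truthful bidding weakly beats any alternative.

(a) 150 credits  (b) 0 credits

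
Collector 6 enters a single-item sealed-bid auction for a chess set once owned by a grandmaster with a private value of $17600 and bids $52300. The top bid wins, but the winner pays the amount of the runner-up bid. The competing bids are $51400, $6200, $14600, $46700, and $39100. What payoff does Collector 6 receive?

Highest competing bid: $51400.
Collector 6's bid $52300 is the highest overall, so Collector 6 wins and pays the second-highest bid, $51400.
Payoff = value − price = $17600 − $51400 = -$33800.
Overbidding won the item at a price above value — truthful bidding would have avoided this loss.

Payoff = -$33800.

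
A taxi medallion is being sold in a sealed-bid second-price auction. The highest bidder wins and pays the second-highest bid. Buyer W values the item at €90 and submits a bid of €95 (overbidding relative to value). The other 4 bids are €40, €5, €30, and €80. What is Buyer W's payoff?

Payoff = €10.

Highest competing bid: €80.
Buyer W's bid €95 is the highest overall, so Buyer W wins and pays the second-highest bid, €80.
Payoff = value − price = €90 − €80 = €10.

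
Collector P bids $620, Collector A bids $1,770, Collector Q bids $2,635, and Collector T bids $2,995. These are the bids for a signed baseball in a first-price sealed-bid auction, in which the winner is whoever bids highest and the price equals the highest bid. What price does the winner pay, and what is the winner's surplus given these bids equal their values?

The winner pays $2,995 for a surplus of $0.

Ordered from highest: Collector T $2,995; Collector Q $2,635; Collector A $1,770; Collector P $620.
Collector T is the highest bidder, so Collector T wins.
Under the first-price rule, the price is the highest bid: $2,995.
Surplus = $2,995 − $2,995 = $0.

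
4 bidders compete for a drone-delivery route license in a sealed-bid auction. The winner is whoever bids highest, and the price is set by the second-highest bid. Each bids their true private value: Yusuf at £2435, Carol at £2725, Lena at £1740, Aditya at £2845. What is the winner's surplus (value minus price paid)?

£120

Bids in descending order: Aditya £2845; Carol £2725; Yusuf £2435; Lena £1740.
Aditya wins with the top bid and pays the second-highest, £2725.
Surplus = £2845 − £2725 = £120.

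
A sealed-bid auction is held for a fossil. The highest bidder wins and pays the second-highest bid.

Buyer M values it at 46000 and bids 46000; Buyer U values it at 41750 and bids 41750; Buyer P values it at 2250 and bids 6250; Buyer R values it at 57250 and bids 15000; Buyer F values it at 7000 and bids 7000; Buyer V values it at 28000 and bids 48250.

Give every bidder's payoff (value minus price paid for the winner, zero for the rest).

Buyer M 0, Buyer U 0, Buyer P 0, Buyer R 0, Buyer F 0, Buyer V -18000.

Sorted high to low: Buyer V 48250 > Buyer M 46000 > Buyer U 41750 > Buyer R 15000 > Buyer F 7000 > Buyer P 6250.
Buyer V has the top bid and wins; the price is the second-highest bid, 46000.
Buyer V's payoff = 28000 − 46000 = -18000. All other bidders lose, so their payoff is 0.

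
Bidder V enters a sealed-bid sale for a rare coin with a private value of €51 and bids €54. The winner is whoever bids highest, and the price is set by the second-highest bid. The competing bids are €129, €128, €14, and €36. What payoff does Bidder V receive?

€0

Highest competing bid: €129.
Bidder V's bid €54 is not the highest, so Bidder V loses, pays nothing, and earns zero payoff.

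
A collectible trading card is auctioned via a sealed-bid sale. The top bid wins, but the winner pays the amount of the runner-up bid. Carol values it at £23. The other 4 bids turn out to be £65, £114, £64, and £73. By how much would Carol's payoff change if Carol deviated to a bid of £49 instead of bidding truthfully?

Payoff change: £0.

The highest competing bid is £114.
Bidding truthfully at £23: the top bid is £114 (a rival), so Carol loses. Payoff = £0.
Bidding £49: the top bid is £114 (a rival), so Carol loses. Payoff = £0.
Change = £0 − £0 = £0.
The bid only affects whether you win, not the price — here both bids land on the same side of the top rival bid, so the deviation is payoff-neutral.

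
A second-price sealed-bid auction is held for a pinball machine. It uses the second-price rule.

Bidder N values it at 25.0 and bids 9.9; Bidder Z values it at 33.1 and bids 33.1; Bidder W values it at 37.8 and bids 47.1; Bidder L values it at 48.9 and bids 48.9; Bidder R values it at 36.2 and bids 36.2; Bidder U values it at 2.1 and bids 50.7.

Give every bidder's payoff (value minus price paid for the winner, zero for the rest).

Payoffs: Bidder N 0.0, Bidder Z 0.0, Bidder W 0.0, Bidder L 0.0, Bidder R 0.0, Bidder U -46.8.

Ranking the bids: Bidder U 50.7, then Bidder L 48.9, then Bidder W 47.1, then Bidder R 36.2, then Bidder Z 33.1, then Bidder N 9.9.
Bidder U has the top bid and wins; the price is the second-highest bid, 48.9.
Bidder U's payoff = 2.1 − 48.9 = -46.8. All other bidders lose, so their payoff is 0.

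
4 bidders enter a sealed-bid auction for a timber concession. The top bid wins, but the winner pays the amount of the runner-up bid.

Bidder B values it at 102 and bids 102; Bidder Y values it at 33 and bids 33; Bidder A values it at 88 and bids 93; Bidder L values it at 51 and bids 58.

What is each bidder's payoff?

Bidder B 9, Bidder Y 0, Bidder A 0, Bidder L 0.

Ordered from highest: Bidder B 102; Bidder A 93; Bidder L 58; Bidder Y 33.
Bidder B has the top bid and wins; the price is the second-highest bid, 93.
Bidder B's payoff = 102 − 93 = 9. All other bidders lose, so their payoff is 0.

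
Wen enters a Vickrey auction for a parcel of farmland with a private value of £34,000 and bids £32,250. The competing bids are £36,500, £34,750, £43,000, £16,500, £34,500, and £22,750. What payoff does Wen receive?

Highest competing bid: £43,000.
Wen's bid £32,250 is not the highest, so Wen loses, pays nothing, and earns zero payoff.

£0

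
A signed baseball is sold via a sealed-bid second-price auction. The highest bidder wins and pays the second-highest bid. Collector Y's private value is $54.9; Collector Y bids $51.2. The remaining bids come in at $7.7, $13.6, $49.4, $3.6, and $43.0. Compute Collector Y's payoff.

Highest competing bid: $49.4.
Collector Y's bid $51.2 is the highest overall, so Collector Y wins and pays the second-highest bid, $49.4.
Payoff = value − price = $54.9 − $49.4 = $5.5.

Payoff = $5.5.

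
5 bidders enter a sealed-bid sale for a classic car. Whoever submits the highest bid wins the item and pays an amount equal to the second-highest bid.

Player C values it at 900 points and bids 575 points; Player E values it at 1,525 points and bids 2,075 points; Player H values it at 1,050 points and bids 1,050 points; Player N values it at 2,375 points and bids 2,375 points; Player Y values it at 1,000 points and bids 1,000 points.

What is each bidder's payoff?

Player C 0 points, Player E 0 points, Player H 0 points, Player N 300 points, Player Y 0 points.

Ranking the bids: Player N 2,375 points, then Player E 2,075 points, then Player H 1,050 points, then Player Y 1,000 points, then Player C 575 points.
Player N has the top bid and wins; the price is the second-highest bid, 2,075 points.
Player N's payoff = 2,375 points − 2,075 points = 300 points. All other bidders lose, so their payoff is 0.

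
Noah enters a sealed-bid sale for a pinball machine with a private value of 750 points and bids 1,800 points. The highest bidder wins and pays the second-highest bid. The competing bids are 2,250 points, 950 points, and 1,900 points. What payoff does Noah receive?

Noah's payoff: 0 points.

Highest competing bid: 2,250 points.
Noah's bid 1,800 points is not the highest, so Noah loses, pays nothing, and earns zero payoff.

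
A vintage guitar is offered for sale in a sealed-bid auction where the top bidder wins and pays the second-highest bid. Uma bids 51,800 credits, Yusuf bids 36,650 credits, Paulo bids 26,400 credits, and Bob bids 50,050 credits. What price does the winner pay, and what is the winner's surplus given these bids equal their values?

Price 50,050 credits; surplus 1,750 credits.

Bids in descending order: Uma 51,800 credits, then Bob 50,050 credits, then Yusuf 36,650 credits, then Paulo 26,400 credits.
Uma is the highest bidder, so Uma wins.
Under the second-price rule, the price is the second-highest bid: 50,050 credits.
Surplus = 51,800 credits − 50,050 credits = 1,750 credits.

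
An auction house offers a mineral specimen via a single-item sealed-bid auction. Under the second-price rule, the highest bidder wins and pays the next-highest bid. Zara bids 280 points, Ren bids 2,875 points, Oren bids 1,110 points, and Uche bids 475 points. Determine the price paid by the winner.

The winner pays 1,110 points.

Ranking the bids: Ren 2,875 points; Oren 1,110 points; Uche 475 points; Zara 280 points.
Ren has the highest bid, so Ren wins.
The second-highest bid is 1,110 points, so that is what Ren pays.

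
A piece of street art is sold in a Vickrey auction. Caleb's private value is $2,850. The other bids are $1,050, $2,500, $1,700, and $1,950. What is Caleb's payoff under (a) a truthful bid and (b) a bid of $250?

(a) $350  (b) $0

The highest competing bid is $2,500.
Bidding truthfully at $2,850: Caleb has the top bid, wins, and pays the second-highest bid $2,500. Payoff = $2,850 − $2,500 = $350.
Bidding $250: the top bid is $2,500 (a rival), so Caleb loses. Payoff = $0.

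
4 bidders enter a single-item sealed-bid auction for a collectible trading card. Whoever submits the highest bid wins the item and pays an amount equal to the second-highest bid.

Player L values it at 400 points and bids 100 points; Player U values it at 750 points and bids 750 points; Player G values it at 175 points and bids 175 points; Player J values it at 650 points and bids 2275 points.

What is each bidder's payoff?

Player L 0 points, Player U 0 points, Player G 0 points, Player J -100 points.

Bids in descending order: Player J 2275 points > Player U 750 points > Player G 175 points > Player L 100 points.
Player J has the top bid and wins; the price is the second-highest bid, 750 points.
Player J's payoff = 650 points − 750 points = -100 points. All other bidders lose, so their payoff is 0.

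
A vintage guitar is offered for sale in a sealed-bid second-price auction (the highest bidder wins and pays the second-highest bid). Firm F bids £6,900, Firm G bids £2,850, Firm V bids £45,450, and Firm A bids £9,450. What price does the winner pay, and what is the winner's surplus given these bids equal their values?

Ranking the bids: Firm V £45,450, then Firm A £9,450, then Firm F £6,900, then Firm G £2,850.
Firm V is the highest bidder, so Firm V wins.
Under the second-price rule, the price is the second-highest bid: £9,450.
Surplus = £45,450 − £9,450 = £36,000.

The winner pays £9,450 for a surplus of £36,000.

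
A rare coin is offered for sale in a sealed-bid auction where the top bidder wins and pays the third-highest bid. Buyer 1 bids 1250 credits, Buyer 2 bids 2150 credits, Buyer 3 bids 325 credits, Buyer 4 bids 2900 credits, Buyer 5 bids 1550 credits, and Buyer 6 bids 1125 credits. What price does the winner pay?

1550 credits

Ranking the bids: Buyer 4 2900 credits, then Buyer 2 2150 credits, then Buyer 5 1550 credits, then Buyer 1 1250 credits, then Buyer 6 1125 credits, then Buyer 3 325 credits.
Buyer 4 is the highest bidder, so Buyer 4 wins.
Under the third-price rule, the price is the third-highest bid: 1550 credits.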